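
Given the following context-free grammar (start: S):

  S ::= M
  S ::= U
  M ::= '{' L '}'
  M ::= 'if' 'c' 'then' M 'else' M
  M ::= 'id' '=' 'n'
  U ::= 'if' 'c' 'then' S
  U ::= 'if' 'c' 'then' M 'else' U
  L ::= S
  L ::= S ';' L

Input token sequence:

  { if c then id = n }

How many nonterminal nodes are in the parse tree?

[S [M { [L [S [U if c then [S [M id = n]]]]] }]]

7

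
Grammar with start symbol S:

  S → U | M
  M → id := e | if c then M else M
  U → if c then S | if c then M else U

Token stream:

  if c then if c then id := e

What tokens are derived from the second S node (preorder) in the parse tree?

[S [U if c then [S [U if c then [S [M id := e]]]]]]

if c then id := e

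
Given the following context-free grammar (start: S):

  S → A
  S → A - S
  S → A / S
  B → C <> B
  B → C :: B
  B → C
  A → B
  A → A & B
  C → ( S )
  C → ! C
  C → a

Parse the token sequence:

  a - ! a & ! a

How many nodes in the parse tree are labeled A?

[S [A [B [C a]]] - [S [A [A [B [C ! [C a]]]] & [B [C ! [C a]]]]]]

3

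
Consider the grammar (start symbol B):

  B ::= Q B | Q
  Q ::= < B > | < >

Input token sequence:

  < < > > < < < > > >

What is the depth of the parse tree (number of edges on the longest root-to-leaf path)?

[B [Q < [B [Q < >]] >] [B [Q < [B [Q < [B [Q < >]] >]] >]]]

7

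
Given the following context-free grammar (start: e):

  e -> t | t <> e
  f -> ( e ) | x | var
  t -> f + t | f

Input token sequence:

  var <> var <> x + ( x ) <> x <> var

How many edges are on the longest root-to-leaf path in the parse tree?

[e [t [f var]] <> [e [t [f var]] <> [e [t [f x] + [t [f ( [e [t [f x]]] )]]] <> [e [t [f x]] <> [e [t [f var]]]]]]]

9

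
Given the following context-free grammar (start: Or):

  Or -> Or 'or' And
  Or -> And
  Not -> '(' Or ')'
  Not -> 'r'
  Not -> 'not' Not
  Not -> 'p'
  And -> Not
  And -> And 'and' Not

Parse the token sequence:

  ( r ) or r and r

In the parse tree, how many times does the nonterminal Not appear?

4

[Or [Or [And [Not ( [Or [And [Not r]]] )]]] or [And [And [Not r]] and [Not r]]]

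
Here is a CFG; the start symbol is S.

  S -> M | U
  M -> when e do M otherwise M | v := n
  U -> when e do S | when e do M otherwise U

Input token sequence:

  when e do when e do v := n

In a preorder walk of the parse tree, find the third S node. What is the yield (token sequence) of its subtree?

[S [U when e do [S [U when e do [S [M v := n]]]]]]

v := n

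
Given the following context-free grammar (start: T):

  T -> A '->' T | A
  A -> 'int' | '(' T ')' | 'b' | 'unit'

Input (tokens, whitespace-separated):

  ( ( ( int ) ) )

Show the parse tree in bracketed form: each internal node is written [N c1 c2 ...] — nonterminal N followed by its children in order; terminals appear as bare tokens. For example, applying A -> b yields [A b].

[T [A ( [T [A ( [T [A ( [T [A int]] )]] )]] )]]

T
A
( T )
( A )
( ( T ) )
( ( A ) )
( ( ( T ) ) )
( ( ( A ) ) )
( ( ( int ) ) )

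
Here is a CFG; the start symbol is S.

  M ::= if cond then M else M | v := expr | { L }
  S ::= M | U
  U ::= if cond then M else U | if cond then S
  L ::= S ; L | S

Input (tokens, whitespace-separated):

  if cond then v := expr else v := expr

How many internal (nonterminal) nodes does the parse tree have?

[S [M if cond then [M v := expr] else [M v := expr]]]

4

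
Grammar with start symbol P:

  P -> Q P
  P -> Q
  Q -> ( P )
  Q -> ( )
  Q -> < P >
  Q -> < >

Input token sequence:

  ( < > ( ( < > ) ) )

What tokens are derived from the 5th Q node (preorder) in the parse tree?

[P [Q ( [P [Q < >] [P [Q ( [P [Q ( [P [Q < >]] )]] )]]] )]]

< >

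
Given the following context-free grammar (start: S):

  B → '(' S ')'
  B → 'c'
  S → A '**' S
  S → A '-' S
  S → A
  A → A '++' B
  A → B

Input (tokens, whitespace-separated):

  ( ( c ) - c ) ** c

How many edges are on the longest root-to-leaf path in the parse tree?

9

[S [A [B ( [S [A [B ( [S [A [B c]]] )]] - [S [A [B c]]]] )]] ** [S [A [B c]]]]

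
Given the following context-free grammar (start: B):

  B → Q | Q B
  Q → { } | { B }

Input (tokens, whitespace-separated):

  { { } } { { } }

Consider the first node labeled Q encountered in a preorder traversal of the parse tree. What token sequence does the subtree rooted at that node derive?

[B [Q { [B [Q { }]] }] [B [Q { [B [Q { }]] }]]]

{ { } }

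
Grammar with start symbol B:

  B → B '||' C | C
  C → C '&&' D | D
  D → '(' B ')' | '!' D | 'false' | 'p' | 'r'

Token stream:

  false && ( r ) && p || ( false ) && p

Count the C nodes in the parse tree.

7

[B [B [C [C [C [D false]] && [D ( [B [C [D r]]] )]] && [D p]]] || [C [C [D ( [B [C [D false]]] )]] && [D p]]]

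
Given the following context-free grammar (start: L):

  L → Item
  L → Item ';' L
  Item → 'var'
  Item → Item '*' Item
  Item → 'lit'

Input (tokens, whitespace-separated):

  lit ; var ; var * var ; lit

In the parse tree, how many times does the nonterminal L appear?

[L [Item lit] ; [L [Item var] ; [L [Item [Item var] * [Item var]] ; [L [Item lit]]]]]

4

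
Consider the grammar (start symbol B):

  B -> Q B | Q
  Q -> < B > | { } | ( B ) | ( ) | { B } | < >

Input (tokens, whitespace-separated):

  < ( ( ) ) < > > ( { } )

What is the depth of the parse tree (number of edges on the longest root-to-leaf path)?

[B [Q < [B [Q ( [B [Q ( )]] )] [B [Q < >]]] >] [B [Q ( [B [Q { }]] )]]]

6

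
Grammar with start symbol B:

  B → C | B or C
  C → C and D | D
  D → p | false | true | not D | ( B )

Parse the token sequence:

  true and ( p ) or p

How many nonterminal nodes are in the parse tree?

[B [B [C [C [D true]] and [D ( [B [C [D p]]] )]]] or [C [D p]]]

11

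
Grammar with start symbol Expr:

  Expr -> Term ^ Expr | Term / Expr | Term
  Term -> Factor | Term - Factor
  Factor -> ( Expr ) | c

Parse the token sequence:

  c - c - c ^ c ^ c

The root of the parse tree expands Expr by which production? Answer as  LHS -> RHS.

[Expr [Term [Term [Term [Factor c]] - [Factor c]] - [Factor c]] ^ [Expr [Term [Factor c]] ^ [Expr [Term [Factor c]]]]]

Expr -> Term ^ Expr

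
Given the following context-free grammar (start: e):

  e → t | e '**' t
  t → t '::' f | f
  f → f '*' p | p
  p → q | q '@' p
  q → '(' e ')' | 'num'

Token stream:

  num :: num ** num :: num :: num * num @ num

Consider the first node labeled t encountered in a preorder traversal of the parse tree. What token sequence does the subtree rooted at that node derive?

num :: num

[e [e [t [t [f [p [q num]]]] :: [f [p [q num]]]]] ** [t [t [t [f [p [q num]]]] :: [f [p [q num]]]] :: [f [f [p [q num]]] * [p [q num] @ [p [q num]]]]]]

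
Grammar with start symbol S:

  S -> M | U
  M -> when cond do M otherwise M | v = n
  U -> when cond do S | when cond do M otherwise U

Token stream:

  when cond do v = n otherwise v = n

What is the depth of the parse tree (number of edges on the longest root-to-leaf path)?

[S [M when cond do [M v = n] otherwise [M v = n]]]

3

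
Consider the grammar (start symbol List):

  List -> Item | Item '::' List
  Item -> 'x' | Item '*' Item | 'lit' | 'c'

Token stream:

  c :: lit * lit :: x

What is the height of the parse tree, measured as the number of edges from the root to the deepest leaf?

[List [Item c] :: [List [Item [Item lit] * [Item lit]] :: [List [Item x]]]]

4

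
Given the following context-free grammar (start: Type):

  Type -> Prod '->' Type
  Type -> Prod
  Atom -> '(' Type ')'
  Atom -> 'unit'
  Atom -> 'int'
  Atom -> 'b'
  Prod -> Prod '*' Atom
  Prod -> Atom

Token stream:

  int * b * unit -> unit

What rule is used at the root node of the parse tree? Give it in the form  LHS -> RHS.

[Type [Prod [Prod [Prod [Atom int]] * [Atom b]] * [Atom unit]] -> [Type [Prod [Atom unit]]]]

Type -> Prod '->' Type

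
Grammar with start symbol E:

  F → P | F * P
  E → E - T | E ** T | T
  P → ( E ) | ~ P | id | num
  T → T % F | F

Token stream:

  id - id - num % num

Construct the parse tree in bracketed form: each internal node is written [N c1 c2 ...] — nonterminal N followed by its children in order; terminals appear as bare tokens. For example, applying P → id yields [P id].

E
E - T
E - T - T
T - T - T
F - T - T
P - T - T
id - T - T
id - F - T
id - P - T
id - id - T
id - id - T % F
id - id - F % F
id - id - P % F
id - id - num % F
id - id - num % P
id - id - num % num

[E [E [E [T [F [P id]]]] - [T [F [P id]]]] - [T [T [F [P num]]] % [F [P num]]]]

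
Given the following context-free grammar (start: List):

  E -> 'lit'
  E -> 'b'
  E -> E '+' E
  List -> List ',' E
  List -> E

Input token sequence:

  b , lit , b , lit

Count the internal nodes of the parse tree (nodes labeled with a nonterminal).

[List [List [List [List [E b]] , [E lit]] , [E b]] , [E lit]]

8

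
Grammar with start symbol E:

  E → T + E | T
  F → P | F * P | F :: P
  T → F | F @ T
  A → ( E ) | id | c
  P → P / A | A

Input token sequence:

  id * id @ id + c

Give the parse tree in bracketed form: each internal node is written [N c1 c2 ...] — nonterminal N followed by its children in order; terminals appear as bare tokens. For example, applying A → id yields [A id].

E
T + E
F @ T + E
F * P @ T + E
P * P @ T + E
A * P @ T + E
id * P @ T + E
id * A @ T + E
id * id @ T + E
id * id @ F + E
id * id @ P + E
id * id @ A + E
id * id @ id + E
id * id @ id + T
id * id @ id + F
id * id @ id + P
id * id @ id + A
id * id @ id + c

[E [T [F [F [P [A id]]] * [P [A id]]] @ [T [F [P [A id]]]]] + [E [T [F [P [A c]]]]]]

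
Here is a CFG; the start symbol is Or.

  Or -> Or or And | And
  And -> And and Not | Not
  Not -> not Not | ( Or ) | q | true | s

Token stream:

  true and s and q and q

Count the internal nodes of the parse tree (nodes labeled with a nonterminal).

[Or [And [And [And [And [Not true]] and [Not s]] and [Not q]] and [Not q]]]

9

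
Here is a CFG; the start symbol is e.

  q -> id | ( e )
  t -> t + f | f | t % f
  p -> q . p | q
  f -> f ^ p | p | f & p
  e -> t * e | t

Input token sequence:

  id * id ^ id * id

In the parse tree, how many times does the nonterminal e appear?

[e [t [f [p [q id]]]] * [e [t [f [f [p [q id]]] ^ [p [q id]]]] * [e [t [f [p [q id]]]]]]]

3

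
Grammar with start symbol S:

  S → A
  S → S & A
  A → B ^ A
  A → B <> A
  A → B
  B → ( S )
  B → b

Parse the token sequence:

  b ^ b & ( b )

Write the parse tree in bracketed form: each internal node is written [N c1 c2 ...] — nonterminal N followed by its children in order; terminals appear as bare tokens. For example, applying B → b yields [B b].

[S [S [A [B b] ^ [A [B b]]]] & [A [B ( [S [A [B b]]] )]]]

S
S & A
A & A
B ^ A & A
b ^ A & A
b ^ B & A
b ^ b & A
b ^ b & B
b ^ b & ( S )
b ^ b & ( A )
b ^ b & ( B )
b ^ b & ( b )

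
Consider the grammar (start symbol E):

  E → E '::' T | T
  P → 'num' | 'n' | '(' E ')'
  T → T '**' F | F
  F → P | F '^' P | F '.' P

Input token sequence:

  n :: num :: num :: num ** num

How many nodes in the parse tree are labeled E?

[E [E [E [E [T [F [P n]]]] :: [T [F [P num]]]] :: [T [F [P num]]]] :: [T [T [F [P num]]] ** [F [P num]]]]

4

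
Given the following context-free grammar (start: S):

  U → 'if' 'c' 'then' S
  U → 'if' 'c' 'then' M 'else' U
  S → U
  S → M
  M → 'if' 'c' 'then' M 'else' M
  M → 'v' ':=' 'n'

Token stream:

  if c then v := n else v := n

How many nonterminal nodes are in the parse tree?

[S [M if c then [M v := n] else [M v := n]]]

4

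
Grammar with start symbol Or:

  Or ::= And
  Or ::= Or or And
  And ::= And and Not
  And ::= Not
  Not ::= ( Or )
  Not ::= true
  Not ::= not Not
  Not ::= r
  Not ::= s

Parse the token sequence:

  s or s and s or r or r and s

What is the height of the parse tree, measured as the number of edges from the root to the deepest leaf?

6

[Or [Or [Or [Or [And [Not s]]] or [And [And [Not s]] and [Not s]]] or [And [Not r]]] or [And [And [Not r]] and [Not s]]]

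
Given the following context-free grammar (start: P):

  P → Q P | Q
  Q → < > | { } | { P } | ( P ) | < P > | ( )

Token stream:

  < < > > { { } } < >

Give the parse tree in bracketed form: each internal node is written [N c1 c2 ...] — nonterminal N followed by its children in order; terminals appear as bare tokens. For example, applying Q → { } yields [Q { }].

P
Q P
< P > P
< Q > P
< < > > P
< < > > Q P
< < > > { P } P
< < > > { Q } P
< < > > { { } } P
< < > > { { } } Q
< < > > { { } } < >

[P [Q < [P [Q < >]] >] [P [Q { [P [Q { }]] }] [P [Q < >]]]]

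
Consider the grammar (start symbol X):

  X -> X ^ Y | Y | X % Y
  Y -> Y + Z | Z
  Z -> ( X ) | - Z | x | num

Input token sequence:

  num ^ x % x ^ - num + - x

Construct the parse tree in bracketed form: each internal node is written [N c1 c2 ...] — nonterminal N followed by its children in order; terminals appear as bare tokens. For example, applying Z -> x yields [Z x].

[X [X [X [X [Y [Z num]]] ^ [Y [Z x]]] % [Y [Z x]]] ^ [Y [Y [Z - [Z num]]] + [Z - [Z x]]]]

X
X ^ Y
X % Y ^ Y
X ^ Y % Y ^ Y
Y ^ Y % Y ^ Y
Z ^ Y % Y ^ Y
num ^ Y % Y ^ Y
num ^ Z % Y ^ Y
num ^ x % Y ^ Y
num ^ x % Z ^ Y
num ^ x % x ^ Y
num ^ x % x ^ Y + Z
num ^ x % x ^ Z + Z
num ^ x % x ^ - Z + Z
num ^ x % x ^ - num + Z
num ^ x % x ^ - num + - Z
num ^ x % x ^ - num + - x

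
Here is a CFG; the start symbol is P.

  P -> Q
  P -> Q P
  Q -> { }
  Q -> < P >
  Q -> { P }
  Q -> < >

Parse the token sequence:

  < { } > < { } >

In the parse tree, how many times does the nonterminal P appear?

4

[P [Q < [P [Q { }]] >] [P [Q < [P [Q { }]] >]]]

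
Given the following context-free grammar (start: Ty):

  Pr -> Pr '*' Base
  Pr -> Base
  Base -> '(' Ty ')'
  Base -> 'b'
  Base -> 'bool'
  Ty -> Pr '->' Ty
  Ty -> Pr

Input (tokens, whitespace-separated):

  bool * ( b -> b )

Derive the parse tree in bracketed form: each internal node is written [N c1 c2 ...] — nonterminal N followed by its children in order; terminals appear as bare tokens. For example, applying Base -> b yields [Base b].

[Ty [Pr [Pr [Base bool]] * [Base ( [Ty [Pr [Base b]] -> [Ty [Pr [Base b]]]] )]]]

Ty
Pr
Pr * Base
Base * Base
bool * Base
bool * ( Ty )
bool * ( Pr -> Ty )
bool * ( Base -> Ty )
bool * ( b -> Ty )
bool * ( b -> Pr )
bool * ( b -> Base )
bool * ( b -> b )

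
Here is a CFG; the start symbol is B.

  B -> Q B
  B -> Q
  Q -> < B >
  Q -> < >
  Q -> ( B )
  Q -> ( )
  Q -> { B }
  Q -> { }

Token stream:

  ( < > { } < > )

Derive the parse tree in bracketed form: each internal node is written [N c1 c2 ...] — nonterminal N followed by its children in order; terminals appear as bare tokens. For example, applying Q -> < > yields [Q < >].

[B [Q ( [B [Q < >] [B [Q { }] [B [Q < >]]]] )]]

B
Q
( B )
( Q B )
( < > B )
( < > Q B )
( < > { } B )
( < > { } Q )
( < > { } < > )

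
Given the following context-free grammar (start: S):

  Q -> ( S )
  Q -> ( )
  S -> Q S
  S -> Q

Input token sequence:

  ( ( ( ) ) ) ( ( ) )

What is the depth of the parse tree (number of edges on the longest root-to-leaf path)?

[S [Q ( [S [Q ( [S [Q ( )]] )]] )] [S [Q ( [S [Q ( )]] )]]]

6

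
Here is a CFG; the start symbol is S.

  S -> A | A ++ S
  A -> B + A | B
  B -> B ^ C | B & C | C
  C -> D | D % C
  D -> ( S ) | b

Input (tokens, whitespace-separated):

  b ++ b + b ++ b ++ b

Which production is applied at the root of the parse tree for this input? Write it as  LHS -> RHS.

[S [A [B [C [D b]]]] ++ [S [A [B [C [D b]]] + [A [B [C [D b]]]]] ++ [S [A [B [C [D b]]]] ++ [S [A [B [C [D b]]]]]]]]

S -> A ++ S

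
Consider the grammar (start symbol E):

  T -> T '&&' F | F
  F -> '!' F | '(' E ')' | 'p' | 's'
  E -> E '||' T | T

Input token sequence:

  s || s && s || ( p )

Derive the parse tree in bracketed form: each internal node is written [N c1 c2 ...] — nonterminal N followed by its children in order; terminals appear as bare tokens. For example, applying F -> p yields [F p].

[E [E [E [T [F s]]] || [T [T [F s]] && [F s]]] || [T [F ( [E [T [F p]]] )]]]

E
E || T
E || T || T
T || T || T
F || T || T
s || T || T
s || T && F || T
s || F && F || T
s || s && F || T
s || s && s || T
s || s && s || F
s || s && s || ( E )
s || s && s || ( T )
s || s && s || ( F )
s || s && s || ( p )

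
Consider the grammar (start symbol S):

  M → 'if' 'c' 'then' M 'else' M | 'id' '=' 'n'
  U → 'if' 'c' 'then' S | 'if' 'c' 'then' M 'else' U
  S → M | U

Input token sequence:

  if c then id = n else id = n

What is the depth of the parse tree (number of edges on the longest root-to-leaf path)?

[S [M if c then [M id = n] else [M id = n]]]

3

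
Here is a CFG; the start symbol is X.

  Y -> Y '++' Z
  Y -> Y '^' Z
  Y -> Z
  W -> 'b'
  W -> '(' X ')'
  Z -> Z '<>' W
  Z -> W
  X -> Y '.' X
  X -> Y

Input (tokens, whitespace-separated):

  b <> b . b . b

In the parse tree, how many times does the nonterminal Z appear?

[X [Y [Z [Z [W b]] <> [W b]]] . [X [Y [Z [W b]]] . [X [Y [Z [W b]]]]]]

4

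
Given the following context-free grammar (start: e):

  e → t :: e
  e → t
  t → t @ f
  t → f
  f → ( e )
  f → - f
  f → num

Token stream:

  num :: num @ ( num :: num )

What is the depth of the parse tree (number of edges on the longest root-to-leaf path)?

8

[e [t [f num]] :: [e [t [t [f num]] @ [f ( [e [t [f num]] :: [e [t [f num]]]] )]]]]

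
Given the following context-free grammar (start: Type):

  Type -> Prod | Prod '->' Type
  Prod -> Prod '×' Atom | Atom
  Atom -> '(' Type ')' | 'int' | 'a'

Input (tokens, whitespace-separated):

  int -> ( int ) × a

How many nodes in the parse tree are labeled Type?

3

[Type [Prod [Atom int]] -> [Type [Prod [Prod [Atom ( [Type [Prod [Atom int]]] )]] × [Atom a]]]]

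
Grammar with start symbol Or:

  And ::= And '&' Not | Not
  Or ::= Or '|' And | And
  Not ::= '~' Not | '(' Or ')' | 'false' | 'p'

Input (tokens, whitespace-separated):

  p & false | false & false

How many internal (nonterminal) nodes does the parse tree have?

10

[Or [Or [And [And [Not p]] & [Not false]]] | [And [And [Not false]] & [Not false]]]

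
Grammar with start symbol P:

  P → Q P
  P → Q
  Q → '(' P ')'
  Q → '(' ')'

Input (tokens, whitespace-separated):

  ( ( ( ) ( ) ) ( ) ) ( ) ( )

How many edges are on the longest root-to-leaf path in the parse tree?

[P [Q ( [P [Q ( [P [Q ( )] [P [Q ( )]]] )] [P [Q ( )]]] )] [P [Q ( )] [P [Q ( )]]]]

7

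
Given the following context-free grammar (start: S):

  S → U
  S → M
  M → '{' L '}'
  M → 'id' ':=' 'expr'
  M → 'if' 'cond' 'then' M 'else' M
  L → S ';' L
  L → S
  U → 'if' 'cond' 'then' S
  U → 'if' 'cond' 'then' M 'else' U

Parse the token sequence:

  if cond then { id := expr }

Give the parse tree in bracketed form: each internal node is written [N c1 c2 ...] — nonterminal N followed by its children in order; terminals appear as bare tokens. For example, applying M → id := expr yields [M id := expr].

[S [U if cond then [S [M { [L [S [M id := expr]]] }]]]]

S
U
if cond then S
if cond then M
if cond then { L }
if cond then { S }
if cond then { M }
if cond then { id := expr }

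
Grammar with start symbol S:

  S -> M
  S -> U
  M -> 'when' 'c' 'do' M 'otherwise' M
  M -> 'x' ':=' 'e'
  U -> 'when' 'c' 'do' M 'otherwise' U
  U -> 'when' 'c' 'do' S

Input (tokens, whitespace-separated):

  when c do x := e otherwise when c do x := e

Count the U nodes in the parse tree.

[S [U when c do [M x := e] otherwise [U when c do [S [M x := e]]]]]

2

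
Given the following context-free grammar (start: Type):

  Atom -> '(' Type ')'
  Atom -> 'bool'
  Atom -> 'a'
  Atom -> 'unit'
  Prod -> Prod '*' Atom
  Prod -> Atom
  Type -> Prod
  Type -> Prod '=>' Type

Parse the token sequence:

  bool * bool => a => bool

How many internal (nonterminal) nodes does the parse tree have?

[Type [Prod [Prod [Atom bool]] * [Atom bool]] => [Type [Prod [Atom a]] => [Type [Prod [Atom bool]]]]]

11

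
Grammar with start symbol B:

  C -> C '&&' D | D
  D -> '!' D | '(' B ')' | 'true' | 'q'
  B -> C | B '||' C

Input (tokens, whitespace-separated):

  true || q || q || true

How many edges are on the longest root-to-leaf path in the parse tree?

6

[B [B [B [B [C [D true]]] || [C [D q]]] || [C [D q]]] || [C [D true]]]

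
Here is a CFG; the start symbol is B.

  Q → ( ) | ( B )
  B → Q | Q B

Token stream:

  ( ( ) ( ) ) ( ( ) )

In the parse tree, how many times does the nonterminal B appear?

5

[B [Q ( [B [Q ( )] [B [Q ( )]]] )] [B [Q ( [B [Q ( )]] )]]]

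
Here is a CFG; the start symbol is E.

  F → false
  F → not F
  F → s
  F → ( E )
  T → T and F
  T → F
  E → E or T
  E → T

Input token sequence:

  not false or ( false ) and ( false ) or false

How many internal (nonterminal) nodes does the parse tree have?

18

[E [E [E [T [F not [F false]]]] or [T [T [F ( [E [T [F false]]] )]] and [F ( [E [T [F false]]] )]]] or [T [F false]]]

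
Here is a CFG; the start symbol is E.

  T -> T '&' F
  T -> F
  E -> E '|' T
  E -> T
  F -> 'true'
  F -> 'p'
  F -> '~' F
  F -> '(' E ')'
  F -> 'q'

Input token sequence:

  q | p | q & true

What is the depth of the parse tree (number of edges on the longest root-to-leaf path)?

[E [E [E [T [F q]]] | [T [F p]]] | [T [T [F q]] & [F true]]]

5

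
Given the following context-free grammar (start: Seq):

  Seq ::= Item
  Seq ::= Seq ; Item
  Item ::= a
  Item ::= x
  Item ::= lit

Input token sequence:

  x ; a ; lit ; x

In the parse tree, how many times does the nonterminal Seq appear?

[Seq [Seq [Seq [Seq [Item x]] ; [Item a]] ; [Item lit]] ; [Item x]]

4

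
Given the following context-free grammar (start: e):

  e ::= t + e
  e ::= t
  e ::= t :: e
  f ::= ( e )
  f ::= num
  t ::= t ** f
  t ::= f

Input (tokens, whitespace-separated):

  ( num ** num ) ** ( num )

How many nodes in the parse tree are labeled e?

[e [t [t [f ( [e [t [t [f num]] ** [f num]]] )]] ** [f ( [e [t [f num]]] )]]]

3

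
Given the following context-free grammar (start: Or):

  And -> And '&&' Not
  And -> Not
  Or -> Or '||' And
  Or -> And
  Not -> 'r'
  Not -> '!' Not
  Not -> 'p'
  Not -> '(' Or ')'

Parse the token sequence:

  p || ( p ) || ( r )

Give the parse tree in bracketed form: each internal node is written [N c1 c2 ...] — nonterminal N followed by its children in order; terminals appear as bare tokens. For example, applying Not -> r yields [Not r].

[Or [Or [Or [And [Not p]]] || [And [Not ( [Or [And [Not p]]] )]]] || [And [Not ( [Or [And [Not r]]] )]]]

Or
Or || And
Or || And || And
And || And || And
Not || And || And
p || And || And
p || Not || And
p || ( Or ) || And
p || ( And ) || And
p || ( Not ) || And
p || ( p ) || And
p || ( p ) || Not
p || ( p ) || ( Or )
p || ( p ) || ( And )
p || ( p ) || ( Not )
p || ( p ) || ( r )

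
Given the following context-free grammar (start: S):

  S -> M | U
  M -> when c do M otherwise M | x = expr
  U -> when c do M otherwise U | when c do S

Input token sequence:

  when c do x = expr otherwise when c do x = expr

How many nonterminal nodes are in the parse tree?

[S [U when c do [M x = expr] otherwise [U when c do [S [M x = expr]]]]]

6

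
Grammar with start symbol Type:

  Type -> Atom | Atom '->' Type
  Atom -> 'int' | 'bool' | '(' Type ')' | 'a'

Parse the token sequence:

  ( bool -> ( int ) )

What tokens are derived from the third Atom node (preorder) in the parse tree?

[Type [Atom ( [Type [Atom bool] -> [Type [Atom ( [Type [Atom int]] )]]] )]]

( int )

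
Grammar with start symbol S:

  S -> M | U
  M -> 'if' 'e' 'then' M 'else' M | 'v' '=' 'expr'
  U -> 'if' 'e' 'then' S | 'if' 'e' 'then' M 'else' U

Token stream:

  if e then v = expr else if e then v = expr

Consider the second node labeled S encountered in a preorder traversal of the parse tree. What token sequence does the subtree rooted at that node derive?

v = expr

[S [U if e then [M v = expr] else [U if e then [S [M v = expr]]]]]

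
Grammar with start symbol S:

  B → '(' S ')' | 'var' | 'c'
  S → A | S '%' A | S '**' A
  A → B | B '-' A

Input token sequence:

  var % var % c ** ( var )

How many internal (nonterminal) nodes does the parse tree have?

15

[S [S [S [S [A [B var]]] % [A [B var]]] % [A [B c]]] ** [A [B ( [S [A [B var]]] )]]]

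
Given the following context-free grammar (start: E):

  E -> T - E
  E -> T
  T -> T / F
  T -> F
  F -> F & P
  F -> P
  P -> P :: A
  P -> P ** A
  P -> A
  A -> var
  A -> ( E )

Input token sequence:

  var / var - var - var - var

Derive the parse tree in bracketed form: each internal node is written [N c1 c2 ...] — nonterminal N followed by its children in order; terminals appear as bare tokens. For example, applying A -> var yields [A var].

[E [T [T [F [P [A var]]]] / [F [P [A var]]]] - [E [T [F [P [A var]]]] - [E [T [F [P [A var]]]] - [E [T [F [P [A var]]]]]]]]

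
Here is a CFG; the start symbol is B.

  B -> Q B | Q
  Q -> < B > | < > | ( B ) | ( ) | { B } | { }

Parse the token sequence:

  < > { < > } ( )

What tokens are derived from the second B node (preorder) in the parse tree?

[B [Q < >] [B [Q { [B [Q < >]] }] [B [Q ( )]]]]

{ < > } ( )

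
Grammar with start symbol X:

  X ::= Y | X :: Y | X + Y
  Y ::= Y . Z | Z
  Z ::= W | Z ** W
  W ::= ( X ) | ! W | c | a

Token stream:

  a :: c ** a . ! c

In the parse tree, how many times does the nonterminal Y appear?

3

[X [X [Y [Z [W a]]]] :: [Y [Y [Z [Z [W c]] ** [W a]]] . [Z [W ! [W c]]]]]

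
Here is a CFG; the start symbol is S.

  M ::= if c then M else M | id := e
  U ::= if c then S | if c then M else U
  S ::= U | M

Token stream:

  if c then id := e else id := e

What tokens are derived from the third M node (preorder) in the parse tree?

[S [M if c then [M id := e] else [M id := e]]]

id := e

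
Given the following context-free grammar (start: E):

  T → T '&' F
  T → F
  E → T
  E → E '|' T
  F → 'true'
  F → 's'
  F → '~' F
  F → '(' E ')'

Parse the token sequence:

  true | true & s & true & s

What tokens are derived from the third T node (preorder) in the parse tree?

[E [E [T [F true]]] | [T [T [T [T [F true]] & [F s]] & [F true]] & [F s]]]

true & s & true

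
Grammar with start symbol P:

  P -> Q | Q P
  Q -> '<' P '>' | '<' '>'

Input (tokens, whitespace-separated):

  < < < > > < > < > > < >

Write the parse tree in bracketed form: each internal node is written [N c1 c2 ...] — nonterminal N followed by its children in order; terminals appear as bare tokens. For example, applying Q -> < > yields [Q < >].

P
Q P
< P > P
< Q P > P
< < P > P > P
< < Q > P > P
< < < > > P > P
< < < > > Q P > P
< < < > > < > P > P
< < < > > < > Q > P
< < < > > < > < > > P
< < < > > < > < > > Q
< < < > > < > < > > < >

[P [Q < [P [Q < [P [Q < >]] >] [P [Q < >] [P [Q < >]]]] >] [P [Q < >]]]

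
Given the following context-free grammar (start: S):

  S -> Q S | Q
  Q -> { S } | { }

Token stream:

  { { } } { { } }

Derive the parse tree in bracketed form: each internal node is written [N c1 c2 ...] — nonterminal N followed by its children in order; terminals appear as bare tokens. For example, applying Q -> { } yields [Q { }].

S
Q S
{ S } S
{ Q } S
{ { } } S
{ { } } Q
{ { } } { S }
{ { } } { Q }
{ { } } { { } }

[S [Q { [S [Q { }]] }] [S [Q { [S [Q { }]] }]]]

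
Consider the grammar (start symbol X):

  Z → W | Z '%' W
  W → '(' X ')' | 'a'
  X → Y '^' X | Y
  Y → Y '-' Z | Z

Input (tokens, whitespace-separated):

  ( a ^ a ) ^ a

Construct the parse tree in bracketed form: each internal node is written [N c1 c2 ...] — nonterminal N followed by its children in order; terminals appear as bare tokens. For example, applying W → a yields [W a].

X
Y ^ X
Z ^ X
W ^ X
( X ) ^ X
( Y ^ X ) ^ X
( Z ^ X ) ^ X
( W ^ X ) ^ X
( a ^ X ) ^ X
( a ^ Y ) ^ X
( a ^ Z ) ^ X
( a ^ W ) ^ X
( a ^ a ) ^ X
( a ^ a ) ^ Y
( a ^ a ) ^ Z
( a ^ a ) ^ W
( a ^ a ) ^ a

[X [Y [Z [W ( [X [Y [Z [W a]]] ^ [X [Y [Z [W a]]]]] )]]] ^ [X [Y [Z [W a]]]]]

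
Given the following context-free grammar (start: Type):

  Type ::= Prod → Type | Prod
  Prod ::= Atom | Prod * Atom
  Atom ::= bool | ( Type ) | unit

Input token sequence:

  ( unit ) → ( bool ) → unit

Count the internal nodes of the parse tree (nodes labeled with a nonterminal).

[Type [Prod [Atom ( [Type [Prod [Atom unit]]] )]] → [Type [Prod [Atom ( [Type [Prod [Atom bool]]] )]] → [Type [Prod [Atom unit]]]]]

15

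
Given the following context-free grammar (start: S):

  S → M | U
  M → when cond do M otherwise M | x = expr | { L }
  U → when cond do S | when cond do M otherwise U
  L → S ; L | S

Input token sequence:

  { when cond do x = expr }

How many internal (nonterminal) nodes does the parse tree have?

7

[S [M { [L [S [U when cond do [S [M x = expr]]]]] }]]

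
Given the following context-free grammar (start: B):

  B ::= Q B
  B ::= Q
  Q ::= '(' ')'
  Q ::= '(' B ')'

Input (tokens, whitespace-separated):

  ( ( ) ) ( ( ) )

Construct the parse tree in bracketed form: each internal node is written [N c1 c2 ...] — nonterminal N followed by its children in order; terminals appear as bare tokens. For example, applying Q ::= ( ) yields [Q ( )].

B
Q B
( B ) B
( Q ) B
( ( ) ) B
( ( ) ) Q
( ( ) ) ( B )
( ( ) ) ( Q )
( ( ) ) ( ( ) )

[B [Q ( [B [Q ( )]] )] [B [Q ( [B [Q ( )]] )]]]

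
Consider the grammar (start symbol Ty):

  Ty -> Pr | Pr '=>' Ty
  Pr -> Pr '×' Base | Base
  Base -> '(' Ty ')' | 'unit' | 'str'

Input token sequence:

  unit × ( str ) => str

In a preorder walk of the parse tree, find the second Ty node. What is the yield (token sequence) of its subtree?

[Ty [Pr [Pr [Base unit]] × [Base ( [Ty [Pr [Base str]]] )]] => [Ty [Pr [Base str]]]]

str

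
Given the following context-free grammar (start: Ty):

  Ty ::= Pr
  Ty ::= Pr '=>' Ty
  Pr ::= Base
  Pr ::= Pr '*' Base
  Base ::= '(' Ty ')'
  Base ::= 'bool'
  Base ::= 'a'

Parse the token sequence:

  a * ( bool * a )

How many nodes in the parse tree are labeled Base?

4

[Ty [Pr [Pr [Base a]] * [Base ( [Ty [Pr [Pr [Base bool]] * [Base a]]] )]]]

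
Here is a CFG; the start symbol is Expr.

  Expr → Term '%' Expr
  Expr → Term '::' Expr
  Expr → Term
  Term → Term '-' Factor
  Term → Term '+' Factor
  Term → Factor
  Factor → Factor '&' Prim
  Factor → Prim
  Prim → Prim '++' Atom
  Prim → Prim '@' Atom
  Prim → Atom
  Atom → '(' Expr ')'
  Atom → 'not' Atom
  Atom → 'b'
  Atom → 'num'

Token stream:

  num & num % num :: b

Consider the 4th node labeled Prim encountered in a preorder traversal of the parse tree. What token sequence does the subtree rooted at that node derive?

b

[Expr [Term [Factor [Factor [Prim [Atom num]]] & [Prim [Atom num]]]] % [Expr [Term [Factor [Prim [Atom num]]]] :: [Expr [Term [Factor [Prim [Atom b]]]]]]]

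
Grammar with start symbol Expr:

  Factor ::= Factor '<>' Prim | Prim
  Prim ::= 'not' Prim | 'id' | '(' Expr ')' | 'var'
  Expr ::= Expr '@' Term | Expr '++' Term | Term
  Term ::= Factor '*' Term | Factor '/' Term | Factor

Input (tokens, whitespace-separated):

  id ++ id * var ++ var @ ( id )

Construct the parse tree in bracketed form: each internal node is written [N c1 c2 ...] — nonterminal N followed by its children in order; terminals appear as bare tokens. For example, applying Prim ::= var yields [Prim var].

Expr
Expr @ Term
Expr ++ Term @ Term
Expr ++ Term ++ Term @ Term
Term ++ Term ++ Term @ Term
Factor ++ Term ++ Term @ Term
Prim ++ Term ++ Term @ Term
id ++ Term ++ Term @ Term
id ++ Factor * Term ++ Term @ Term
id ++ Prim * Term ++ Term @ Term
id ++ id * Term ++ Term @ Term
id ++ id * Factor ++ Term @ Term
id ++ id * Prim ++ Term @ Term
id ++ id * var ++ Term @ Term
id ++ id * var ++ Factor @ Term
id ++ id * var ++ Prim @ Term
id ++ id * var ++ var @ Term
id ++ id * var ++ var @ Factor
id ++ id * var ++ var @ Prim
id ++ id * var ++ var @ ( Expr )
id ++ id * var ++ var @ ( Term )
id ++ id * var ++ var @ ( Factor )
id ++ id * var ++ var @ ( Prim )
id ++ id * var ++ var @ ( id )

[Expr [Expr [Expr [Expr [Term [Factor [Prim id]]]] ++ [Term [Factor [Prim id]] * [Term [Factor [Prim var]]]]] ++ [Term [Factor [Prim var]]]] @ [Term [Factor [Prim ( [Expr [Term [Factor [Prim id]]]] )]]]]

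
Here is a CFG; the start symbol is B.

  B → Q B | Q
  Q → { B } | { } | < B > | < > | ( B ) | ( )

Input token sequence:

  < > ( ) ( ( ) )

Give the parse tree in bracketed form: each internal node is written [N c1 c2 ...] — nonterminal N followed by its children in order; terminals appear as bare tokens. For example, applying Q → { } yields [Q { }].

[B [Q < >] [B [Q ( )] [B [Q ( [B [Q ( )]] )]]]]

B
Q B
< > B
< > Q B
< > ( ) B
< > ( ) Q
< > ( ) ( B )
< > ( ) ( Q )
< > ( ) ( ( ) )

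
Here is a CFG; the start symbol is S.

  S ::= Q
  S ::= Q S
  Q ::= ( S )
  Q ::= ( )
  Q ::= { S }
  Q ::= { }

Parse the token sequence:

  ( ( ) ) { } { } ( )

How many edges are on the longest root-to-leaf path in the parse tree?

5

[S [Q ( [S [Q ( )]] )] [S [Q { }] [S [Q { }] [S [Q ( )]]]]]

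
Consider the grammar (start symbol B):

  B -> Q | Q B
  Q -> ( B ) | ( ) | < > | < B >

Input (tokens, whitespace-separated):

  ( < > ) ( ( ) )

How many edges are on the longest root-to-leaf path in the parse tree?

[B [Q ( [B [Q < >]] )] [B [Q ( [B [Q ( )]] )]]]

5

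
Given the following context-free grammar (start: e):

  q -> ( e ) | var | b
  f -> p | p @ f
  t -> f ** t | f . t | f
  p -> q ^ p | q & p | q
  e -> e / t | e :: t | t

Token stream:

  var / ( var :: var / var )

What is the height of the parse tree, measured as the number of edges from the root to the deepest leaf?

12

[e [e [t [f [p [q var]]]]] / [t [f [p [q ( [e [e [e [t [f [p [q var]]]]] :: [t [f [p [q var]]]]] / [t [f [p [q var]]]]] )]]]]]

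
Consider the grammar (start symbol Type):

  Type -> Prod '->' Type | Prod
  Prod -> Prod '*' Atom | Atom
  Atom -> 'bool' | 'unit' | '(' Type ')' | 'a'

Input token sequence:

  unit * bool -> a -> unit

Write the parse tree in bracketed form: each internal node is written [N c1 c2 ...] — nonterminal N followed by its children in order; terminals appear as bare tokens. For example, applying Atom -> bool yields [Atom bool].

[Type [Prod [Prod [Atom unit]] * [Atom bool]] -> [Type [Prod [Atom a]] -> [Type [Prod [Atom unit]]]]]

Type
Prod -> Type
Prod * Atom -> Type
Atom * Atom -> Type
unit * Atom -> Type
unit * bool -> Type
unit * bool -> Prod -> Type
unit * bool -> Atom -> Type
unit * bool -> a -> Type
unit * bool -> a -> Prod
unit * bool -> a -> Atom
unit * bool -> a -> unit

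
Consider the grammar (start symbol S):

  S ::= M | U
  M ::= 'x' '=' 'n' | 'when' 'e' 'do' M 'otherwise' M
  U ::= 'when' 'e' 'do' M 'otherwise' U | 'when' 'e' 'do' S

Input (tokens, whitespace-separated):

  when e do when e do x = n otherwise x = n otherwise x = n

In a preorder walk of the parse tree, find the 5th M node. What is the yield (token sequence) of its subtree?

[S [M when e do [M when e do [M x = n] otherwise [M x = n]] otherwise [M x = n]]]

x = n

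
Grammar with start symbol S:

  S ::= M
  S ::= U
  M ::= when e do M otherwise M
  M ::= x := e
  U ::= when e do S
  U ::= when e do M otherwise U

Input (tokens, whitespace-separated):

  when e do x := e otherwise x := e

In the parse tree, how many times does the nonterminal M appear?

3

[S [M when e do [M x := e] otherwise [M x := e]]]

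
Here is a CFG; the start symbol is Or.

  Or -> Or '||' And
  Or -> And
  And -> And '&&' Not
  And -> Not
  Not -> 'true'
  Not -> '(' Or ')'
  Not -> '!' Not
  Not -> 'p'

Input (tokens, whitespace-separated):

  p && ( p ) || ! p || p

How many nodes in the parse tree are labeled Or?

[Or [Or [Or [And [And [Not p]] && [Not ( [Or [And [Not p]]] )]]] || [And [Not ! [Not p]]]] || [And [Not p]]]

4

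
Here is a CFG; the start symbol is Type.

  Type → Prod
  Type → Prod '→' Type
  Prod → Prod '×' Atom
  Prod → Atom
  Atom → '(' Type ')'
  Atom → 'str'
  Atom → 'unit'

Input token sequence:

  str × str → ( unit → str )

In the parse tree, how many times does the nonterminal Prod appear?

5

[Type [Prod [Prod [Atom str]] × [Atom str]] → [Type [Prod [Atom ( [Type [Prod [Atom unit]] → [Type [Prod [Atom str]]]] )]]]]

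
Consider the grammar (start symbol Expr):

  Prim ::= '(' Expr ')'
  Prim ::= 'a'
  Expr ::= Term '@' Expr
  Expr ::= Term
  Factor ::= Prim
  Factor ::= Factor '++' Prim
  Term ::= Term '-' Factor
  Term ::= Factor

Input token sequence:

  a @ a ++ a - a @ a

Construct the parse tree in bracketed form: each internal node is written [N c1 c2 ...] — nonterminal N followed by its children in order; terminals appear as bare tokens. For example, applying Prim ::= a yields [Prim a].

Expr
Term @ Expr
Factor @ Expr
Prim @ Expr
a @ Expr
a @ Term @ Expr
a @ Term - Factor @ Expr
a @ Factor - Factor @ Expr
a @ Factor ++ Prim - Factor @ Expr
a @ Prim ++ Prim - Factor @ Expr
a @ a ++ Prim - Factor @ Expr
a @ a ++ a - Factor @ Expr
a @ a ++ a - Prim @ Expr
a @ a ++ a - a @ Expr
a @ a ++ a - a @ Term
a @ a ++ a - a @ Factor
a @ a ++ a - a @ Prim
a @ a ++ a - a @ a

[Expr [Term [Factor [Prim a]]] @ [Expr [Term [Term [Factor [Factor [Prim a]] ++ [Prim a]]] - [Factor [Prim a]]] @ [Expr [Term [Factor [Prim a]]]]]]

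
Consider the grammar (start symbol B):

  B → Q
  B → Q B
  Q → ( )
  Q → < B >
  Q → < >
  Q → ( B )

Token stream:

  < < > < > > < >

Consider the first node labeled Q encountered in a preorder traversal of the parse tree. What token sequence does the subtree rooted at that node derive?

[B [Q < [B [Q < >] [B [Q < >]]] >] [B [Q < >]]]

< < > < > >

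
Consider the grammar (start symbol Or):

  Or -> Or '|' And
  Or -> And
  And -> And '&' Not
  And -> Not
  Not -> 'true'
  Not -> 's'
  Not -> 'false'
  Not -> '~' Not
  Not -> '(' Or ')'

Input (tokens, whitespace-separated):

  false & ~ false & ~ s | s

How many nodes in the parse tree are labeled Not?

6

[Or [Or [And [And [And [Not false]] & [Not ~ [Not false]]] & [Not ~ [Not s]]]] | [And [Not s]]]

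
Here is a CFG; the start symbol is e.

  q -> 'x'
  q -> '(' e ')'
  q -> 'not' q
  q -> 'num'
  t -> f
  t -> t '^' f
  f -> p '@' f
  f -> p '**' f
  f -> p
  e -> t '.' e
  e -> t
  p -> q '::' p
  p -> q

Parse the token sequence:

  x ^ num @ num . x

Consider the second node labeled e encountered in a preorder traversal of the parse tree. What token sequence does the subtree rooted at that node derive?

x

[e [t [t [f [p [q x]]]] ^ [f [p [q num]] @ [f [p [q num]]]]] . [e [t [f [p [q x]]]]]]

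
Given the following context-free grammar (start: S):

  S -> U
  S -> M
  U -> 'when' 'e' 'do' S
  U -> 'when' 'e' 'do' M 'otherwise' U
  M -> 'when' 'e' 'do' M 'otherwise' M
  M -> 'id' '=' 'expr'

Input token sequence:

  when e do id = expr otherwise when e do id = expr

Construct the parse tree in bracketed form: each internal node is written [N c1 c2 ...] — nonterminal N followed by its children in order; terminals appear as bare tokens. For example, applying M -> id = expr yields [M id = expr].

[S [U when e do [M id = expr] otherwise [U when e do [S [M id = expr]]]]]

S
U
when e do M otherwise U
when e do id = expr otherwise U
when e do id = expr otherwise when e do S
when e do id = expr otherwise when e do M
when e do id = expr otherwise when e do id = expr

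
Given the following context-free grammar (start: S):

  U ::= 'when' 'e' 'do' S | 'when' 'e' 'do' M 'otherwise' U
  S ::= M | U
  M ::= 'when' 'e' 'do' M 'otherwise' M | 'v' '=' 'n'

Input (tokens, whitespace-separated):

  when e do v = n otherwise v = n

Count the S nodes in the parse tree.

[S [M when e do [M v = n] otherwise [M v = n]]]

1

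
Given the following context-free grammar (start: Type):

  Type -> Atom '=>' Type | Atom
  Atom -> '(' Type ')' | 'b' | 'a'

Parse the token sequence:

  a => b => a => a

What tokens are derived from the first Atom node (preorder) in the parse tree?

[Type [Atom a] => [Type [Atom b] => [Type [Atom a] => [Type [Atom a]]]]]

a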